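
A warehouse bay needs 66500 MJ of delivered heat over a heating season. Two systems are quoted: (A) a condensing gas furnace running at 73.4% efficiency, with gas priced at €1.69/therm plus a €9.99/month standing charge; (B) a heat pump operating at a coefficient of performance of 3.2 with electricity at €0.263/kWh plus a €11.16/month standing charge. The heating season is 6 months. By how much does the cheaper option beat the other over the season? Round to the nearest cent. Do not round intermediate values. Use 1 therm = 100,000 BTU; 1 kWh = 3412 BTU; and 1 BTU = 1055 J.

€74.04

Heat load = 66500 MJ = 66,500,000,000 J / 1055 = 63,033,175 BTU
Gas: input = 63,033,175 / 0.734 = 85,876,261 BTU = 858.8 therm → 858.8 × €1.69 = €1,451.31; + 6 × €9.99 standing = €1,511.25
Heat pump: 63,033,175 BTU / 3412 = 18,470 kWh heat; / 3.2 = 5,773 kWh in → × €0.263 = €1,518.33; + 6 × €11.16 standing = €1,585.29
Difference = |€1,511.25 − €1,585.29| = €74.04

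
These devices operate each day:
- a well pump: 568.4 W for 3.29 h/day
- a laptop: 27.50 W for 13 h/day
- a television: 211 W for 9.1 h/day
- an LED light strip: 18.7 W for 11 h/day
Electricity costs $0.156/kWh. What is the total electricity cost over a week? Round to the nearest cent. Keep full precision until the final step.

$4.75

well pump: 568.4 W × 3.29 h × 7 d = 13,090 Wh = 13.09 kWh
laptop: 27.50 W × 13 h × 7 d = 2,502 Wh = 2.502 kWh
television: 211 W × 9.1 h × 7 d = 13,441 Wh = 13.44 kWh
LED light strip: 18.7 W × 11 h × 7 d = 1,440 Wh = 1.44 kWh
Total energy = 13.09 + 2.502 + 13.44 + 1.44 = 30.47 kWh
Cost = 30.47 kWh × $0.156 = $4.75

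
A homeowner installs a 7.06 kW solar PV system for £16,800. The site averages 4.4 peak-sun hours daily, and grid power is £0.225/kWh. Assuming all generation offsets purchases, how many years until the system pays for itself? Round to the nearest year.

7 years

Daily generation = 7.06 kW × 4.4 h = 31.06 kWh
Annual generation = 31.06 × 365 = 11338 kWh
Annual savings = 11338 × £0.225 = £2,551.13
Payback = £16,800 / £2,551.13 = 6.59 years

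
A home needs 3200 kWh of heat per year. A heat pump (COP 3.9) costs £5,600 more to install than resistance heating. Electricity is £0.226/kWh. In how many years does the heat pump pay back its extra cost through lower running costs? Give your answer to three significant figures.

Resistance: 3200 kWh × £0.226 = £723.20/yr
Heat pump: 3200 / 3.9 = 820.5 kWh in → × £0.226 = £185.44/yr
Annual savings = £537.76
Payback = £5,600 / £537.76 = 10.4 years

10.4 years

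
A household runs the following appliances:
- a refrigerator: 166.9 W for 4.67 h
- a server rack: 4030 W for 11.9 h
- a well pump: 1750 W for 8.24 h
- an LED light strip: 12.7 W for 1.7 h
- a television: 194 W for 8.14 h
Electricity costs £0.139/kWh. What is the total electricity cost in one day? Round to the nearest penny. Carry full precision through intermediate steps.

£9.00

refrigerator: 166.9 W × 4.67 h = 779 Wh = 0.7794 kWh
server rack: 4030 W × 11.9 h = 47,957 Wh = 47.96 kWh
well pump: 1750 W × 8.24 h = 14,420 Wh = 14.42 kWh
LED light strip: 12.7 W × 1.7 h = 22 Wh = 0.02159 kWh
television: 194 W × 8.14 h = 1,579 Wh = 1.579 kWh
Total energy = 0.7794 + 47.96 + 14.42 + 0.02159 + 1.579 = 64.76 kWh
Cost = 64.76 kWh × £0.139 = £9.00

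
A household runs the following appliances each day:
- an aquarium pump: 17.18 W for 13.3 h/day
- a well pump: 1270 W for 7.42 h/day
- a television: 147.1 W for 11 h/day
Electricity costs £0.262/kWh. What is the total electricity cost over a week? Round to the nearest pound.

£21

aquarium pump: 17.18 W × 13.3 h × 7 d = 1,599 Wh = 1.599 kWh
well pump: 1270 W × 7.42 h × 7 d = 65,964 Wh = 65.96 kWh
television: 147.1 W × 11 h × 7 d = 11,327 Wh = 11.33 kWh
Total energy = 1.599 + 65.96 + 11.33 = 78.89 kWh
Cost = 78.89 kWh × £0.262 = £20.67 ≈ £21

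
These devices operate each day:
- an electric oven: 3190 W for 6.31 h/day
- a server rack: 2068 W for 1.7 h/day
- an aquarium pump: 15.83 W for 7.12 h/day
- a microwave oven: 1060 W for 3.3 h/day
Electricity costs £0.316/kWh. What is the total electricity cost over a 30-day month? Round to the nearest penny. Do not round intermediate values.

electric oven: 3190 W × 6.31 h × 30 d = 603,867 Wh = 603.9 kWh
server rack: 2068 W × 1.7 h × 30 d = 105,468 Wh = 105.5 kWh
aquarium pump: 15.83 W × 7.12 h × 30 d = 3,381 Wh = 3.381 kWh
microwave oven: 1060 W × 3.3 h × 30 d = 104,940 Wh = 104.9 kWh
Total energy = 603.9 + 105.5 + 3.381 + 104.9 = 817.7 kWh
Cost = 817.7 kWh × £0.316 = £258.38

£258.38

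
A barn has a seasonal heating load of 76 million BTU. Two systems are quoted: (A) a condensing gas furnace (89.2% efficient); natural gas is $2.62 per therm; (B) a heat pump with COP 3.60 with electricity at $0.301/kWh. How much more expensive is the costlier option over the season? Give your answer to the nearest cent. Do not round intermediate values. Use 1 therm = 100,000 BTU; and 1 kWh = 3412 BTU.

$369.91

Heat load = 76 × 10⁶ BTU = 76,000,000 BTU
Gas: input = 76,000,000 / 0.892 = 85,201,794 BTU = 852 therm → 852 × $2.62 = $2,232.29
Heat pump: 76,000,000 BTU / 3412 = 22,270 kWh heat; / 3.60 = 6,187 kWh in → × $0.301 = $1,862.38
Difference = |$2,232.29 − $1,862.38| = $369.91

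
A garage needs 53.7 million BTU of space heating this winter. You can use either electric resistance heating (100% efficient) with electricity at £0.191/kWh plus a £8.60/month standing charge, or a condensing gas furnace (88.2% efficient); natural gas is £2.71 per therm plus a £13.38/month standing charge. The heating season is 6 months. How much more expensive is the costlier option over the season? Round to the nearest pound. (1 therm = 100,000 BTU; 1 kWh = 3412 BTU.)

£1327

Heat load = 53.7 × 10⁶ BTU = 53,700,000 BTU
Gas: input = 53,700,000 / 0.882 = 60,884,354 BTU = 608.8 therm → 608.8 × £2.71 = £1,649.97; + 6 × £13.38 standing = £1,730.25
Electric: 53,700,000 BTU / 3412 = 15,740 kWh → × £0.191 = £3,006.07; + 6 × £8.60 standing = £3,057.67
Difference = |£1,730.25 − £3,057.67| = £1,327.42 ≈ £1327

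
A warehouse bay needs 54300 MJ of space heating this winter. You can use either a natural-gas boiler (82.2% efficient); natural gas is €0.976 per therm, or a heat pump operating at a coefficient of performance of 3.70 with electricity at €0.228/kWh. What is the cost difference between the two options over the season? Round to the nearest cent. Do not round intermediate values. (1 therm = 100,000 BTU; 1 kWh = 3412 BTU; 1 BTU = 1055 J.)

Heat load = 54300 MJ = 54,300,000,000 J / 1055 = 51,469,194 BTU
Gas: input = 51,469,194 / 0.822 = 62,614,592 BTU = 626.1 therm → 626.1 × €0.976 = €611.12
Heat pump: 51,469,194 BTU / 3412 = 15,080 kWh heat; / 3.70 = 4,077 kWh in → × €0.228 = €929.55
Difference = |€611.12 − €929.55| = €318.43

€318.43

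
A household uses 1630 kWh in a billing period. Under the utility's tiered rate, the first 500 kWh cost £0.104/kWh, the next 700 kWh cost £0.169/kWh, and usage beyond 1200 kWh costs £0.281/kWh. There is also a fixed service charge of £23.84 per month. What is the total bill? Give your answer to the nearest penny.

First 500 kWh × £0.104 = £52.00
Next 700 kWh × £0.169 = £118.30
Remaining 430 kWh × £0.281 = £120.83
Energy charge = £291.13; + service £23.84 = £314.97

£314.97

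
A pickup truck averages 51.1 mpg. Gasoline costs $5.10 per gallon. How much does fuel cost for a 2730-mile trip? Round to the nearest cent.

Fuel = 2730 mi / 51.1 mpg = 53.42 gal
Cost = 53.42 gal × $5.10/gal = $272.47

$272.47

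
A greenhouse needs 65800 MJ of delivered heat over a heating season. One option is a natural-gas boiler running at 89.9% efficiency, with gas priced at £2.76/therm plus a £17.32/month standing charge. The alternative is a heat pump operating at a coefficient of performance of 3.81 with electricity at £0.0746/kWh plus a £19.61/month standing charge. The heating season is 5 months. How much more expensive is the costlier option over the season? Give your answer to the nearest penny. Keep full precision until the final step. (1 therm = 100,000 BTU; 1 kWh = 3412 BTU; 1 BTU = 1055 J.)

£1545.43

Heat load = 65800 MJ = 65,800,000,000 J / 1055 = 62,369,668 BTU
Gas: input = 62,369,668 / 0.899 = 69,376,717 BTU = 693.8 therm → 693.8 × £2.76 = £1,914.80; + 5 × £17.32 standing = £2,001.40
Heat pump: 62,369,668 BTU / 3412 = 18,280 kWh heat; / 3.81 = 4,798 kWh in → × £0.0746 = £357.91; + 5 × £19.61 standing = £455.96
Difference = |£2,001.40 − £455.96| = £1,545.43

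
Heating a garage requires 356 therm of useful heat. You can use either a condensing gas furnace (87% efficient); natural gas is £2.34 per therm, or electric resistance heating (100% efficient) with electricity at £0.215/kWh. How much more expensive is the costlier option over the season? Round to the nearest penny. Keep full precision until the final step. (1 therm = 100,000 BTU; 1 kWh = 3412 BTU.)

Heat load = 356 therm × 100,000 = 35,600,000 BTU
Gas: input = 35,600,000 / 0.87 = 40,919,540 BTU = 409.2 therm → 409.2 × £2.34 = £957.52
Electric: 35,600,000 BTU / 3412 = 10,430 kWh → × £0.215 = £2,243.26
Difference = |£957.52 − £2,243.26| = £1,285.74

£1285.74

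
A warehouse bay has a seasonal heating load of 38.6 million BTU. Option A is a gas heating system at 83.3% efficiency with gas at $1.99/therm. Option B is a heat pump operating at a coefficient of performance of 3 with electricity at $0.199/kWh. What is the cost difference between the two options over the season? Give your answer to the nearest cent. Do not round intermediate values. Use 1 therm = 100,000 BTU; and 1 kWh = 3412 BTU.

$171.71

Heat load = 38.6 × 10⁶ BTU = 38,600,000 BTU
Gas: input = 38,600,000 / 0.833 = 46,338,535 BTU = 463.4 therm → 463.4 × $1.99 = $922.14
Heat pump: 38,600,000 BTU / 3412 = 11,310 kWh heat; / 3 = 3,771 kWh in → × $0.199 = $750.43
Difference = |$922.14 − $750.43| = $171.71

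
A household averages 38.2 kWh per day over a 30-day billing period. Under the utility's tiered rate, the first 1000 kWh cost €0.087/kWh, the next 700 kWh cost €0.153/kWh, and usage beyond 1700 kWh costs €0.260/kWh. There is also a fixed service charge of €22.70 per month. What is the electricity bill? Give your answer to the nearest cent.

Usage = 38.2 kWh/day × 30 days = 1146 kWh
First 1000 kWh × €0.087 = €87.00
Next 146 kWh × €0.153 = €22.34
Remaining tier: 0 kWh (not reached)
Energy charge = €109.34; + service €22.70 = €132.04

€132.04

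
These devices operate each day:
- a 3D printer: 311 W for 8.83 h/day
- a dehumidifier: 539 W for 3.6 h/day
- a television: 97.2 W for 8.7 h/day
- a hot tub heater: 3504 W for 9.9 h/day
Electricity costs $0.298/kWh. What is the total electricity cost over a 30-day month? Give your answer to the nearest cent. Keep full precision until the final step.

3D printer: 311 W × 8.83 h × 30 d = 82,384 Wh = 82.38 kWh
dehumidifier: 539 W × 3.6 h × 30 d = 58,212 Wh = 58.21 kWh
television: 97.2 W × 8.7 h × 30 d = 25,369 Wh = 25.37 kWh
hot tub heater: 3504 W × 9.9 h × 30 d = 1,040,688 Wh = 1,041 kWh
Total energy = 82.38 + 58.21 + 25.37 + 1,041 = 1,207 kWh
Cost = 1,207 kWh × $0.298 = $359.58

$359.58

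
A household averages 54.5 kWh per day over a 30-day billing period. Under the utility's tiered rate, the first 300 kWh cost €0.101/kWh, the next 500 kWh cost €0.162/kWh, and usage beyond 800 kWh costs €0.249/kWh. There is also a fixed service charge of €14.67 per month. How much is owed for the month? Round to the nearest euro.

€334

Usage = 54.5 kWh/day × 30 days = 1635 kWh
First 300 kWh × €0.101 = €30.30
Next 500 kWh × €0.162 = €81.00
Remaining 835 kWh × €0.249 = €207.91
Energy charge = €319.21; + service €14.67 = €333.88 ≈ €334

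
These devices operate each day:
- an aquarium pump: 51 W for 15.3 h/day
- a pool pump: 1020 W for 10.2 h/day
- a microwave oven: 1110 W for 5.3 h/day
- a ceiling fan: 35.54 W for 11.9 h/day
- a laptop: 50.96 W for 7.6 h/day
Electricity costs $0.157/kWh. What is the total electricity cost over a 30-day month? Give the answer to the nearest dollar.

$84

aquarium pump: 51 W × 15.3 h × 30 d = 23,409 Wh = 23.41 kWh
pool pump: 1020 W × 10.2 h × 30 d = 312,120 Wh = 312.1 kWh
microwave oven: 1110 W × 5.3 h × 30 d = 176,490 Wh = 176.5 kWh
ceiling fan: 35.54 W × 11.9 h × 30 d = 12,688 Wh = 12.69 kWh
laptop: 50.96 W × 7.6 h × 30 d = 11,619 Wh = 11.62 kWh
Total energy = 23.41 + 312.1 + 176.5 + 12.69 + 11.62 = 536.3 kWh
Cost = 536.3 kWh × $0.157 = $84.20 ≈ $84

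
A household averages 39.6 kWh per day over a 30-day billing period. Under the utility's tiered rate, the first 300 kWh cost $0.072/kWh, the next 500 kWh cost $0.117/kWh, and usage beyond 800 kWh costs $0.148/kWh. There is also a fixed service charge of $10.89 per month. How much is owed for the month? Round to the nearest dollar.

$148

Usage = 39.6 kWh/day × 30 days = 1188 kWh
First 300 kWh × $0.072 = $21.60
Next 500 kWh × $0.117 = $58.50
Remaining 388 kWh × $0.148 = $57.42
Energy charge = $137.52; + service $10.89 = $148.41 ≈ $148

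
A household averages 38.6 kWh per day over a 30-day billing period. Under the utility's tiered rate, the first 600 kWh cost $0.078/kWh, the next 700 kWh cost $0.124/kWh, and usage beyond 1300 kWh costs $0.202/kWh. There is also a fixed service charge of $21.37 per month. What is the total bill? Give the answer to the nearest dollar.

$137

Usage = 38.6 kWh/day × 30 days = 1158 kWh
First 600 kWh × $0.078 = $46.80
Next 558 kWh × $0.124 = $69.19
Remaining tier: 0 kWh (not reached)
Energy charge = $115.99; + service $21.37 = $137.36 ≈ $137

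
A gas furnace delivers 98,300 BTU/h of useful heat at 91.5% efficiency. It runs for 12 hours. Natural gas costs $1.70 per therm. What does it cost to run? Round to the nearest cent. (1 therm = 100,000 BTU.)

Heat delivered = 98,300 BTU/h × 12 h = 1,179,600 BTU
Gas input = 1,179,600 / 0.915 = 1,289,180 BTU
= 1,289,180 / 100,000 = 12.89 therm
Cost = 12.89 × $1.70/therm = $21.92

$21.92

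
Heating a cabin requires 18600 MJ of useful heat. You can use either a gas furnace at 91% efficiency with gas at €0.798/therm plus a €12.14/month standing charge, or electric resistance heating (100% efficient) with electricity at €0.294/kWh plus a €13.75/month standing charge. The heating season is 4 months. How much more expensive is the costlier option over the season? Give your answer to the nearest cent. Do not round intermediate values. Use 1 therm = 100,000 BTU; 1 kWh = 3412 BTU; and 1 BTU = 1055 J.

€1370.98

Heat load = 18600 MJ = 18,600,000,000 J / 1055 = 17,630,332 BTU
Gas: input = 17,630,332 / 0.910 = 19,373,991 BTU = 193.7 therm → 193.7 × €0.798 = €154.60; + 4 × €12.14 standing = €203.16
Electric: 17,630,332 BTU / 3412 = 5,167 kWh → × €0.294 = €1,519.14; + 4 × €13.75 standing = €1,574.14
Difference = |€203.16 − €1,574.14| = €1,370.98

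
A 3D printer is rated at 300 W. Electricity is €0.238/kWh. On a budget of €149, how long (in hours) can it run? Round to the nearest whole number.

Energy budget = €149 / €0.238 per kWh = 626.1 kWh = 626,050 Wh
Runtime = 626,050 Wh / 300 W = 2,087 h

2087 h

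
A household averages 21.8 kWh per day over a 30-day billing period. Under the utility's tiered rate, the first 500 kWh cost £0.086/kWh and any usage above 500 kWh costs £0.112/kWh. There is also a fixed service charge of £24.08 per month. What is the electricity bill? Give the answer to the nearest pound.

£84

Usage = 21.8 kWh/day × 30 days = 654 kWh
First 500 kWh × £0.086 = £43.00
Remaining 154 kWh × £0.112 = £17.25
Energy charge = £60.25; + service £24.08 = £84.33 ≈ £84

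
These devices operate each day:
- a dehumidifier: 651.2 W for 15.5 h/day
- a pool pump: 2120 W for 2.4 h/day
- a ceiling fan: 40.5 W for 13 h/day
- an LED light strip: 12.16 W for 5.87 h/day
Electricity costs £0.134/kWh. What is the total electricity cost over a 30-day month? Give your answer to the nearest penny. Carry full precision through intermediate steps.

£63.43

dehumidifier: 651.2 W × 15.5 h × 30 d = 302,808 Wh = 302.8 kWh
pool pump: 2120 W × 2.4 h × 30 d = 152,640 Wh = 152.6 kWh
ceiling fan: 40.5 W × 13 h × 30 d = 15,795 Wh = 15.79 kWh
LED light strip: 12.16 W × 5.87 h × 30 d = 2,141 Wh = 2.141 kWh
Total energy = 302.8 + 152.6 + 15.79 + 2.141 = 473.4 kWh
Cost = 473.4 kWh × £0.134 = £63.43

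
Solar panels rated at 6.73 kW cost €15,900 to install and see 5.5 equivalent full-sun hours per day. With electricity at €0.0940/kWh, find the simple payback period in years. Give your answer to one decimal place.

12.5 years

Daily generation = 6.73 kW × 5.5 h = 37.02 kWh
Annual generation = 37.02 × 365 = 13510 kWh
Annual savings = 13510 × €0.0940 = €1,269.98
Payback = €15,900 / €1,269.98 = 12.5 years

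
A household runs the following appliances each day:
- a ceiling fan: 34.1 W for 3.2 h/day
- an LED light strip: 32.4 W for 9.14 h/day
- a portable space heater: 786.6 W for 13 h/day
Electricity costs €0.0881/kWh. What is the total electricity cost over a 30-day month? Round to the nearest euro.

ceiling fan: 34.1 W × 3.2 h × 30 d = 3,274 Wh = 3.274 kWh
LED light strip: 32.4 W × 9.14 h × 30 d = 8,884 Wh = 8.884 kWh
portable space heater: 786.6 W × 13 h × 30 d = 306,774 Wh = 306.8 kWh
Total energy = 3.274 + 8.884 + 306.8 = 318.9 kWh
Cost = 318.9 kWh × €0.0881 = €28.10 ≈ €28

€28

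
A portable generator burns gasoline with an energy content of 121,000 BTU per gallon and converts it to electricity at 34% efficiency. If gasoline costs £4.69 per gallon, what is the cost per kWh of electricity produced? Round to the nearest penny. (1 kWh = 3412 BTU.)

£0.39

Electrical output per gallon = 121,000 BTU × 0.34 / 3412 BTU/kWh = 12.06 kWh
Cost per kWh = £4.69 / 12.06 kWh = £0.389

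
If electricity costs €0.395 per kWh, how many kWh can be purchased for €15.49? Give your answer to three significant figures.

€15.49 / €0.395 per kWh = 39.22 kWh

39.2 kWh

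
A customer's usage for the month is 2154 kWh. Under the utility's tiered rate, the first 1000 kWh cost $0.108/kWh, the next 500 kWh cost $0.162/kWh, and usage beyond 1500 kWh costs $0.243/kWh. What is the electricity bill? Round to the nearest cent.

$347.92

First 1000 kWh × $0.108 = $108.00
Next 500 kWh × $0.162 = $81.00
Remaining 654 kWh × $0.243 = $158.92
Total = $347.92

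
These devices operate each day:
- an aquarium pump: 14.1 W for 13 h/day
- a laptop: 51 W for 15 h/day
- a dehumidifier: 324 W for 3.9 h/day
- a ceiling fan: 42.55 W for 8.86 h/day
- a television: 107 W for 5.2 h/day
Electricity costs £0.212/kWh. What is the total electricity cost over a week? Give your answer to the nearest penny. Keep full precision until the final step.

£4.67

aquarium pump: 14.1 W × 13 h × 7 d = 1,283 Wh = 1.283 kWh
laptop: 51 W × 15 h × 7 d = 5,355 Wh = 5.355 kWh
dehumidifier: 324 W × 3.9 h × 7 d = 8,845 Wh = 8.845 kWh
ceiling fan: 42.55 W × 8.86 h × 7 d = 2,639 Wh = 2.639 kWh
television: 107 W × 5.2 h × 7 d = 3,895 Wh = 3.895 kWh
Total energy = 1.283 + 5.355 + 8.845 + 2.639 + 3.895 = 22.02 kWh
Cost = 22.02 kWh × £0.212 = £4.67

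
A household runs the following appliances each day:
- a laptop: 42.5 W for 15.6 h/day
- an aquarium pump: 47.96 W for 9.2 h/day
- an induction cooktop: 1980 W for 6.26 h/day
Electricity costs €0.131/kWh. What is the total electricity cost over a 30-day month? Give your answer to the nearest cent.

laptop: 42.5 W × 15.6 h × 30 d = 19,890 Wh = 19.89 kWh
aquarium pump: 47.96 W × 9.2 h × 30 d = 13,237 Wh = 13.24 kWh
induction cooktop: 1980 W × 6.26 h × 30 d = 371,844 Wh = 371.8 kWh
Total energy = 19.89 + 13.24 + 371.8 = 405 kWh
Cost = 405 kWh × €0.131 = €53.05

€53.05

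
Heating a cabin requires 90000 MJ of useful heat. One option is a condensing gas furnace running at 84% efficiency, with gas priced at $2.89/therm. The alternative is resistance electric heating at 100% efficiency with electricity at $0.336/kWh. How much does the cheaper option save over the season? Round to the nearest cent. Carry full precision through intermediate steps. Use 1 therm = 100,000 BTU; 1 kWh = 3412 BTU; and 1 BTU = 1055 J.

Heat load = 90000 MJ = 90,000,000,000 J / 1055 = 85,308,057 BTU
Gas: input = 85,308,057 / 0.84 = 101,557,211 BTU = 1,016 therm → 1,016 × $2.89 = $2,935.00
Electric: 85,308,057 BTU / 3412 = 25,000 kWh → × $0.336 = $8,400.79
Difference = |$2,935.00 − $8,400.79| = $5,465.79

$5465.79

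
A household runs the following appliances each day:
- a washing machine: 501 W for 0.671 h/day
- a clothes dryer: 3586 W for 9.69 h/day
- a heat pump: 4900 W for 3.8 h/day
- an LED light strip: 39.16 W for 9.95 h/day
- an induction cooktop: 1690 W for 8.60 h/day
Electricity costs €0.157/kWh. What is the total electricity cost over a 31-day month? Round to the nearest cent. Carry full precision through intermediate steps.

washing machine: 501 W × 0.671 h × 31 d = 10,421 Wh = 10.42 kWh
clothes dryer: 3586 W × 9.69 h × 31 d = 1,077,199 Wh = 1,077 kWh
heat pump: 4900 W × 3.8 h × 31 d = 577,220 Wh = 577.2 kWh
LED light strip: 39.16 W × 9.95 h × 31 d = 12,079 Wh = 12.08 kWh
induction cooktop: 1690 W × 8.60 h × 31 d = 450,554 Wh = 450.6 kWh
Total energy = 10.42 + 1,077 + 577.2 + 12.08 + 450.6 = 2,127 kWh
Cost = 2,127 kWh × €0.157 = €334.01

€334.01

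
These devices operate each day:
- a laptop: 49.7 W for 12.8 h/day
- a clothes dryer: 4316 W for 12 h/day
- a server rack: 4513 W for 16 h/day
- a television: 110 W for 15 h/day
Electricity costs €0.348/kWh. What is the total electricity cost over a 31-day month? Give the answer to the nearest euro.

laptop: 49.7 W × 12.8 h × 31 d = 19,721 Wh = 19.72 kWh
clothes dryer: 4316 W × 12 h × 31 d = 1,605,552 Wh = 1,606 kWh
server rack: 4513 W × 16 h × 31 d = 2,238,448 Wh = 2,238 kWh
television: 110 W × 15 h × 31 d = 51,150 Wh = 51.15 kWh
Total energy = 19.72 + 1,606 + 2,238 + 51.15 = 3,915 kWh
Cost = 3,915 kWh × €0.348 = €1,362.38 ≈ €1362

€1362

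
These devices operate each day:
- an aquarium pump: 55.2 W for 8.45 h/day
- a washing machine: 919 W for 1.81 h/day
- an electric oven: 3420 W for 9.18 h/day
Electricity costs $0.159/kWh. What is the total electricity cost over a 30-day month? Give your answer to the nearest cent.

aquarium pump: 55.2 W × 8.45 h × 30 d = 13,993 Wh = 13.99 kWh
washing machine: 919 W × 1.81 h × 30 d = 49,902 Wh = 49.9 kWh
electric oven: 3420 W × 9.18 h × 30 d = 941,868 Wh = 941.9 kWh
Total energy = 13.99 + 49.9 + 941.9 = 1,006 kWh
Cost = 1,006 kWh × $0.159 = $159.92

$159.92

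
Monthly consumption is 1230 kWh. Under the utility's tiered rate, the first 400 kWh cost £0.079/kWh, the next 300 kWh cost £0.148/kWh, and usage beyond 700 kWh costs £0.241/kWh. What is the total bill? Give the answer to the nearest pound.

£204

First 400 kWh × £0.079 = £31.60
Next 300 kWh × £0.148 = £44.40
Remaining 530 kWh × £0.241 = £127.73
Total = £203.73 ≈ £204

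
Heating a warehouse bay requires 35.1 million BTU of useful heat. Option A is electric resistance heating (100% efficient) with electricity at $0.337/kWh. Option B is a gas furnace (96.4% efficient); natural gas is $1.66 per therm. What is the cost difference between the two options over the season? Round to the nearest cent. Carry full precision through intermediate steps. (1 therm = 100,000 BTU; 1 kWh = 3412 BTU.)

Heat load = 35.1 × 10⁶ BTU = 35,100,000 BTU
Gas: input = 35,100,000 / 0.964 = 36,410,788 BTU = 364.1 therm → 364.1 × $1.66 = $604.42
Electric: 35,100,000 BTU / 3412 = 10,290 kWh → × $0.337 = $3,466.79
Difference = |$604.42 − $3,466.79| = $2,862.37

$2862.37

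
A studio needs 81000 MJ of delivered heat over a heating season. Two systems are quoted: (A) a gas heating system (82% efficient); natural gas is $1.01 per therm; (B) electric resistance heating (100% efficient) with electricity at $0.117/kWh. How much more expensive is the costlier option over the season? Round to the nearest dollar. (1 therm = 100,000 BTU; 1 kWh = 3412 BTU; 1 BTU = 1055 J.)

Heat load = 81000 MJ = 81,000,000,000 J / 1055 = 76,777,251 BTU
Gas: input = 76,777,251 / 0.82 = 93,630,794 BTU = 936.3 therm → 936.3 × $1.01 = $945.67
Electric: 76,777,251 BTU / 3412 = 22,500 kWh → × $0.117 = $2,632.75
Difference = |$945.67 − $2,632.75| = $1,687.08 ≈ $1687

$1687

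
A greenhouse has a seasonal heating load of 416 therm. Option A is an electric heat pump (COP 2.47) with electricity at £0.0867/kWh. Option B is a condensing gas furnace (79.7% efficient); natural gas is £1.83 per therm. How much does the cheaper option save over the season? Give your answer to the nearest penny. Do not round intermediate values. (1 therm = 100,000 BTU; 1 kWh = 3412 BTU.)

Heat load = 416 therm × 100,000 = 41,600,000 BTU
Gas: input = 41,600,000 / 0.797 = 52,195,734 BTU = 522 therm → 522 × £1.83 = £955.18
Heat pump: 41,600,000 BTU / 3412 = 12,190 kWh heat; / 2.47 = 4,936 kWh in → × £0.0867 = £427.96
Difference = |£955.18 − £427.96| = £527.22

£527.22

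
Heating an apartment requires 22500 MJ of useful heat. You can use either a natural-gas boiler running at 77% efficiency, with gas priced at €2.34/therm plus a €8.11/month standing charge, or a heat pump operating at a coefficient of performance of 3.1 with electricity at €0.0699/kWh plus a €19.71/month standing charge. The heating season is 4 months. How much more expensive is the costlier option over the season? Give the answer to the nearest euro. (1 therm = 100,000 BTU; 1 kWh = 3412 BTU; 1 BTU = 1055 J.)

Heat load = 22500 MJ = 22,500,000,000 J / 1055 = 21,327,014 BTU
Gas: input = 21,327,014 / 0.77 = 27,697,421 BTU = 277 therm → 277 × €2.34 = €648.12; + 4 × €8.11 standing = €680.56
Heat pump: 21,327,014 BTU / 3412 = 6,251 kWh heat; / 3.1 = 2,016 kWh in → × €0.0699 = €140.94; + 4 × €19.71 standing = €219.78
Difference = |€680.56 − €219.78| = €460.78 ≈ €461

€461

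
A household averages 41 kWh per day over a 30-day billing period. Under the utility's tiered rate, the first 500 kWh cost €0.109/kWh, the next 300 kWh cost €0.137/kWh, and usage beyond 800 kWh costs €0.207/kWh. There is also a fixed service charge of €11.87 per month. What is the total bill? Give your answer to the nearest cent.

€196.48

Usage = 41 kWh/day × 30 days = 1230 kWh
First 500 kWh × €0.109 = €54.50
Next 300 kWh × €0.137 = €41.10
Remaining 430 kWh × €0.207 = €89.01
Energy charge = €184.61; + service €11.87 = €196.48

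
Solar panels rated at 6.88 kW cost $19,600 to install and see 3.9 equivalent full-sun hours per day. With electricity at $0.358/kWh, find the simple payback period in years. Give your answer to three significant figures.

5.59 years

Daily generation = 6.88 kW × 3.9 h = 26.83 kWh
Annual generation = 26.83 × 365 = 9793.7 kWh
Annual savings = 9793.7 × $0.358 = $3,506.14
Payback = $19,600 / $3,506.14 = 5.59 years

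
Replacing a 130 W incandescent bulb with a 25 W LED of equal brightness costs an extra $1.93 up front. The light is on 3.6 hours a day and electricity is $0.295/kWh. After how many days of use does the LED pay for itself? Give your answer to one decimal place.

Power saved = 130 − 25 = 105 W
Daily energy saved = 105 W × 3.6 h = 378 Wh = 0.378 kWh
Daily savings = 0.378 × $0.295 = $0.1115
Payback = $1.93 / $0.1115 per day = 17.31 days

17.3 days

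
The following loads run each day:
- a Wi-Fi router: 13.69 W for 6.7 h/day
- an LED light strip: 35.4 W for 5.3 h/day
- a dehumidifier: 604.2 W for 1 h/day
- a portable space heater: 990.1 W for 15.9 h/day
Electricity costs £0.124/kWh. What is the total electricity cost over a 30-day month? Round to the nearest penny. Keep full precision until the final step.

£61.85

Wi-Fi router: 13.69 W × 6.7 h × 30 d = 2,752 Wh = 2.752 kWh
LED light strip: 35.4 W × 5.3 h × 30 d = 5,629 Wh = 5.629 kWh
dehumidifier: 604.2 W × 1 h × 30 d = 18,126 Wh = 18.13 kWh
portable space heater: 990.1 W × 15.9 h × 30 d = 472,278 Wh = 472.3 kWh
Total energy = 2.752 + 5.629 + 18.13 + 472.3 = 498.8 kWh
Cost = 498.8 kWh × £0.124 = £61.85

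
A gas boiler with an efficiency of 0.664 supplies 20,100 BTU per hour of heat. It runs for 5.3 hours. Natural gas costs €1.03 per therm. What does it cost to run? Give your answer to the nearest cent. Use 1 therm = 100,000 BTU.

Heat delivered = 20,100 BTU/h × 5.3 h = 106,530 BTU
Gas input = 106,530 / 0.664 = 160,437 BTU
= 160,437 / 100,000 = 1.604 therm
Cost = 1.604 × €1.03/therm = €1.65

€1.65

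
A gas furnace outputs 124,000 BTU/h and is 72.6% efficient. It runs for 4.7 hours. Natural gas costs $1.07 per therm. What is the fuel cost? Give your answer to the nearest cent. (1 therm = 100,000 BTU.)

Heat delivered = 124,000 BTU/h × 4.7 h = 582,800 BTU
Gas input = 582,800 / 0.726 = 802,755 BTU
= 802,755 / 100,000 = 8.028 therm
Cost = 8.028 × $1.07/therm = $8.59

$8.59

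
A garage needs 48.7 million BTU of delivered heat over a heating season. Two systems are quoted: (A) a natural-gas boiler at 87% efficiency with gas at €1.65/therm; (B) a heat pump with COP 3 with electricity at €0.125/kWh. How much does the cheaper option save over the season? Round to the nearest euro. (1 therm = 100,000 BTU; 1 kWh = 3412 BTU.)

€329

Heat load = 48.7 × 10⁶ BTU = 48,700,000 BTU
Gas: input = 48,700,000 / 0.87 = 55,977,011 BTU = 559.8 therm → 559.8 × €1.65 = €923.62
Heat pump: 48,700,000 BTU / 3412 = 14,270 kWh heat; / 3 = 4,758 kWh in → × €0.125 = €594.71
Difference = |€923.62 − €594.71| = €328.91 ≈ €329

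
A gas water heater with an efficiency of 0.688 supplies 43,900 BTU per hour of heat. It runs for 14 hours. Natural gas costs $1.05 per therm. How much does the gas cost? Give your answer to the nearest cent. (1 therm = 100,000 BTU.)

Heat delivered = 43,900 BTU/h × 14 h = 614,600 BTU
Gas input = 614,600 / 0.688 = 893,314 BTU
= 893,314 / 100,000 = 8.933 therm
Cost = 8.933 × $1.05/therm = $9.38

$9.38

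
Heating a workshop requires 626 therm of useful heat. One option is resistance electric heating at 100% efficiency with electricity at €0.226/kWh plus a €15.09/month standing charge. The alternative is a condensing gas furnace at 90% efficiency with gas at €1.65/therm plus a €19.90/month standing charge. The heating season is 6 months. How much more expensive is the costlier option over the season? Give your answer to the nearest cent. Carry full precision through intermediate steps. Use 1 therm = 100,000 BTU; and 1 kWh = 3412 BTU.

€2969.90

Heat load = 626 therm × 100,000 = 62,600,000 BTU
Gas: input = 62,600,000 / 0.90 = 69,555,556 BTU = 695.6 therm → 695.6 × €1.65 = €1,147.67; + 6 × €19.90 standing = €1,267.07
Electric: 62,600,000 BTU / 3412 = 18,350 kWh → × €0.226 = €4,146.42; + 6 × €15.09 standing = €4,236.96
Difference = |€1,267.07 − €4,236.96| = €2,969.90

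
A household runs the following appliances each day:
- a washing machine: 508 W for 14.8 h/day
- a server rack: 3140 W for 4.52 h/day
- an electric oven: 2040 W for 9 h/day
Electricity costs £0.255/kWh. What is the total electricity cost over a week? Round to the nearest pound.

£72

washing machine: 508 W × 14.8 h × 7 d = 52,629 Wh = 52.63 kWh
server rack: 3140 W × 4.52 h × 7 d = 99,350 Wh = 99.35 kWh
electric oven: 2040 W × 9 h × 7 d = 128,520 Wh = 128.5 kWh
Total energy = 52.63 + 99.35 + 128.5 = 280.5 kWh
Cost = 280.5 kWh × £0.255 = £71.53 ≈ £72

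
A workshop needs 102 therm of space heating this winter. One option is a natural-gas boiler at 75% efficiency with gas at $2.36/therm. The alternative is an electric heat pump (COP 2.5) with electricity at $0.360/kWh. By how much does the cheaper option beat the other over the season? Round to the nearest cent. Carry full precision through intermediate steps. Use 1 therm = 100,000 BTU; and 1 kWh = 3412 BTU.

Heat load = 102 therm × 100,000 = 10,200,000 BTU
Gas: input = 10,200,000 / 0.75 = 13,600,000 BTU = 136 therm → 136 × $2.36 = $320.96
Heat pump: 10,200,000 BTU / 3412 = 2,989 kWh heat; / 2.5 = 1,196 kWh in → × $0.360 = $430.48
Difference = |$320.96 − $430.48| = $109.52

$109.52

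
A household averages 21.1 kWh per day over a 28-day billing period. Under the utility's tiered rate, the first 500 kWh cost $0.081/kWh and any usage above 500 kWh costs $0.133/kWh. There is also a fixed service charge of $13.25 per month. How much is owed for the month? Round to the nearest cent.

$65.83

Usage = 21.1 kWh/day × 28 days = 590.8 kWh
First 500 kWh × $0.081 = $40.50
Remaining 90.8 kWh × $0.133 = $12.08
Energy charge = $52.58; + service $13.25 = $65.83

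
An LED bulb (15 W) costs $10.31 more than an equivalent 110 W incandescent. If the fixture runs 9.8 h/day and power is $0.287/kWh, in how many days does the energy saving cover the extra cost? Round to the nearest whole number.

Power saved = 110 − 15 = 95 W
Daily energy saved = 95 W × 9.8 h = 931 Wh = 0.931 kWh
Daily savings = 0.931 × $0.287 = $0.2672
Payback = $10.31 / $0.2672 per day = 38.59 days

39 days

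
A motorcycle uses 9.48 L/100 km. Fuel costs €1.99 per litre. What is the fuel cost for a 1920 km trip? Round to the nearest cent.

€362.21

Fuel = 9.48 L/100 km × 1920 km / 100 = 182 L
Cost = 182 L × €1.99/L = €362.21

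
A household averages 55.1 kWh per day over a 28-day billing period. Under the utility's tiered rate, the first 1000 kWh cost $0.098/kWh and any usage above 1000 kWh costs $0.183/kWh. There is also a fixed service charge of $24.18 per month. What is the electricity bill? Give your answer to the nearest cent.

Usage = 55.1 kWh/day × 28 days = 1542.8 kWh
First 1000 kWh × $0.098 = $98.00
Remaining 542.8 kWh × $0.183 = $99.33
Energy charge = $197.33; + service $24.18 = $221.51

$221.51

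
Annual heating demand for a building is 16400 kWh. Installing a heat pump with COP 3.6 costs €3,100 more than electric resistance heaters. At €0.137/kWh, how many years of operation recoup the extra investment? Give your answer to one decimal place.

1.9 years

Resistance: 16400 kWh × €0.137 = €2,246.80/yr
Heat pump: 16400 / 3.6 = 4556 kWh in → × €0.137 = €624.11/yr
Annual savings = €1,622.69
Payback = €3,100 / €1,622.69 = 1.91 years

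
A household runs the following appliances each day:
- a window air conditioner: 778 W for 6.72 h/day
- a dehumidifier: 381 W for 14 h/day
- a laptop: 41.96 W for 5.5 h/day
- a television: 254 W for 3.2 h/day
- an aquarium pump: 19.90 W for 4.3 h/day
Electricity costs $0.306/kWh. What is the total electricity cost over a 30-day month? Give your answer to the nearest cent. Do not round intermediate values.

window air conditioner: 778 W × 6.72 h × 30 d = 156,845 Wh = 156.8 kWh
dehumidifier: 381 W × 14 h × 30 d = 160,020 Wh = 160 kWh
laptop: 41.96 W × 5.5 h × 30 d = 6,923 Wh = 6.923 kWh
television: 254 W × 3.2 h × 30 d = 24,384 Wh = 24.38 kWh
aquarium pump: 19.90 W × 4.3 h × 30 d = 2,567 Wh = 2.567 kWh
Total energy = 156.8 + 160 + 6.923 + 24.38 + 2.567 = 350.7 kWh
Cost = 350.7 kWh × $0.306 = $107.33

$107.33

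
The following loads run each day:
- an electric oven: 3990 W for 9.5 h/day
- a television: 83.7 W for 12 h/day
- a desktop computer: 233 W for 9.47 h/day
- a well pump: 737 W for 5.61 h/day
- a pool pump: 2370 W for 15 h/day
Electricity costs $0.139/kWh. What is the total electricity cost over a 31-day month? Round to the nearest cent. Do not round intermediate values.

electric oven: 3990 W × 9.5 h × 31 d = 1,175,055 Wh = 1,175 kWh
television: 83.7 W × 12 h × 31 d = 31,136 Wh = 31.14 kWh
desktop computer: 233 W × 9.47 h × 31 d = 68,402 Wh = 68.4 kWh
well pump: 737 W × 5.61 h × 31 d = 128,172 Wh = 128.2 kWh
pool pump: 2370 W × 15 h × 31 d = 1,102,050 Wh = 1,102 kWh
Total energy = 1,175 + 31.14 + 68.4 + 128.2 + 1,102 = 2,505 kWh
Cost = 2,505 kWh × $0.139 = $348.17

$348.17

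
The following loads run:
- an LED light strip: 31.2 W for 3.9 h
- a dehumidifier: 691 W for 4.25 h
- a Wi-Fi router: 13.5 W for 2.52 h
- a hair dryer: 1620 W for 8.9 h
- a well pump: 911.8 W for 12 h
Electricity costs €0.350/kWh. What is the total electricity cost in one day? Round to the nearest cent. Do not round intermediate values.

LED light strip: 31.2 W × 3.9 h = 122 Wh = 0.1217 kWh
dehumidifier: 691 W × 4.25 h = 2,937 Wh = 2.937 kWh
Wi-Fi router: 13.5 W × 2.52 h = 34 Wh = 0.03402 kWh
hair dryer: 1620 W × 8.9 h = 14,418 Wh = 14.42 kWh
well pump: 911.8 W × 12 h = 10,942 Wh = 10.94 kWh
Total energy = 0.1217 + 2.937 + 0.03402 + 14.42 + 10.94 = 28.45 kWh
Cost = 28.45 kWh × €0.350 = €9.96

€9.96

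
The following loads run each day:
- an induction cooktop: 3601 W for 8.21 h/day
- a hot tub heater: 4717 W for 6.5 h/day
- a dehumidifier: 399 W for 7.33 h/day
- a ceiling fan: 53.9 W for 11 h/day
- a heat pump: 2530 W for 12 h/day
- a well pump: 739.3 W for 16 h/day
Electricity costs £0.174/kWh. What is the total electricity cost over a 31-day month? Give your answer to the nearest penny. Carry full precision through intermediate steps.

£571.39

induction cooktop: 3601 W × 8.21 h × 31 d = 916,491 Wh = 916.5 kWh
hot tub heater: 4717 W × 6.5 h × 31 d = 950,476 Wh = 950.5 kWh
dehumidifier: 399 W × 7.33 h × 31 d = 90,665 Wh = 90.66 kWh
ceiling fan: 53.9 W × 11 h × 31 d = 18,380 Wh = 18.38 kWh
heat pump: 2530 W × 12 h × 31 d = 941,160 Wh = 941.2 kWh
well pump: 739.3 W × 16 h × 31 d = 366,693 Wh = 366.7 kWh
Total energy = 916.5 + 950.5 + 90.66 + 18.38 + 941.2 + 366.7 = 3,284 kWh
Cost = 3,284 kWh × £0.174 = £571.39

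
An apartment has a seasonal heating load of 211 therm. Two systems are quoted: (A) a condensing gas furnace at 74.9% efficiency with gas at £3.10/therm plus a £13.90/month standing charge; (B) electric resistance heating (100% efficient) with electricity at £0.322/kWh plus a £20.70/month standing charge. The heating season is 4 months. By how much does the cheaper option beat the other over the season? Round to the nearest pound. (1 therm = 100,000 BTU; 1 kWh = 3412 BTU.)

£1145

Heat load = 211 therm × 100,000 = 21,100,000 BTU
Gas: input = 21,100,000 / 0.749 = 28,170,895 BTU = 281.7 therm → 281.7 × £3.10 = £873.30; + 4 × £13.90 standing = £928.90
Electric: 21,100,000 BTU / 3412 = 6,184 kWh → × £0.322 = £1,991.27; + 4 × £20.70 standing = £2,074.07
Difference = |£928.90 − £2,074.07| = £1,145.17 ≈ £1145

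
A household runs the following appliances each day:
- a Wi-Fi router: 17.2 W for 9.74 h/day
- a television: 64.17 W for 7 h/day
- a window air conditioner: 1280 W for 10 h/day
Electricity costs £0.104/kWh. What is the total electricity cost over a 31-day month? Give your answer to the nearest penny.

£43.26

Wi-Fi router: 17.2 W × 9.74 h × 31 d = 5,193 Wh = 5.193 kWh
television: 64.17 W × 7 h × 31 d = 13,925 Wh = 13.92 kWh
window air conditioner: 1280 W × 10 h × 31 d = 396,800 Wh = 396.8 kWh
Total energy = 5.193 + 13.92 + 396.8 = 415.9 kWh
Cost = 415.9 kWh × £0.104 = £43.26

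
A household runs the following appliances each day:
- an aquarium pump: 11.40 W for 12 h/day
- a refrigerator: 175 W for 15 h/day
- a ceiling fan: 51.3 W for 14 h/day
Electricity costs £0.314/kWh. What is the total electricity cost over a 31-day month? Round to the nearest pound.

aquarium pump: 11.40 W × 12 h × 31 d = 4,241 Wh = 4.241 kWh
refrigerator: 175 W × 15 h × 31 d = 81,375 Wh = 81.38 kWh
ceiling fan: 51.3 W × 14 h × 31 d = 22,264 Wh = 22.26 kWh
Total energy = 4.241 + 81.38 + 22.26 = 107.9 kWh
Cost = 107.9 kWh × £0.314 = £33.87 ≈ £34

£34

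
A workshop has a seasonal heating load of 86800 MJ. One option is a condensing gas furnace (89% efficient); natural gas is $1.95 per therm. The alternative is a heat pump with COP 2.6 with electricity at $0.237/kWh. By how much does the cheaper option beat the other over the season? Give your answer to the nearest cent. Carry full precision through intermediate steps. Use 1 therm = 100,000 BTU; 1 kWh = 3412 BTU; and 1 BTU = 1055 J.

$395.38

Heat load = 86800 MJ = 86,800,000,000 J / 1055 = 82,274,882 BTU
Gas: input = 82,274,882 / 0.89 = 92,443,687 BTU = 924.4 therm → 924.4 × $1.95 = $1,802.65
Heat pump: 82,274,882 BTU / 3412 = 24,110 kWh heat; / 2.6 = 9,274 kWh in → × $0.237 = $2,198.03
Difference = |$1,802.65 − $2,198.03| = $395.38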